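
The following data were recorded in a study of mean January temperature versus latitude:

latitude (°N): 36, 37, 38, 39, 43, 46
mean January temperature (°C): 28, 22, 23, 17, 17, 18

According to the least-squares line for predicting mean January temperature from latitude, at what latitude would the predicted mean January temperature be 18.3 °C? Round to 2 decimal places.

42.93

n = 6, Σx = 239, Σy = 125, Σxy = 4918, Σx² = 9595
Sxx = Σx² − (Σx)²/n = 9595 − 9520.166667 = 74.833333
Sxy = Σxy − (Σx)(Σy)/n = 4918 − 4979.166667 = -61.166667
b = Sxy/Sxx = -61.166667/74.833333 = -0.817372
a = ȳ − b·x̄ = 20.833333 − (-0.817372)·39.833333 = 53.391982
Set a + b·x = 18.3: x = (18.3 − 53.391982) / (-0.817372) = 42.932698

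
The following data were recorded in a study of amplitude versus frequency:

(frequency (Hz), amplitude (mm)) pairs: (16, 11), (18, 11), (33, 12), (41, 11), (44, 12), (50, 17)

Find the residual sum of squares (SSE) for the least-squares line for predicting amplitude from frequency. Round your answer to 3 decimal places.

15.569

n = 6, Σx = 202, Σy = 74, Σxy = 2599, Σx² = 7786, Σy² = 940
Sxx = Σx² − (Σx)²/n = 7786 − 6800.666667 = 985.333333
Sxy = Σxy − (Σx)(Σy)/n = 2599 − 2491.333333 = 107.666667
Syy = Σy² − (Σy)²/n = 940 − 912.666667 = 27.333333
b = Sxy/Sxx = 107.666667/985.333333 = 0.109269
SSE = Syy − b·Sxy = 27.333333 − 0.109269·107.666667 = 15.568674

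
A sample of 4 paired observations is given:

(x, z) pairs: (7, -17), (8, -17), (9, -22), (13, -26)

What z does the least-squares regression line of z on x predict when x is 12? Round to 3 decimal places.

-24.807

n = 4, Σx = 37, Σy = -82, Σxy = -791, Σx² = 363
Sxx = Σx² − (Σx)²/n = 363 − 342.25 = 20.75
Sxy = Σxy − (Σx)(Σy)/n = -791 − (-758.5) = -32.5
b = Sxy/Sxx = -32.5/20.75 = -1.566265
a = ȳ − b·x̄ = -20.5 − (-1.566265)·9.25 = -6.012048
ŷ(12) = a + b·12 = -6.012048 + (-1.566265)·12 = -24.807229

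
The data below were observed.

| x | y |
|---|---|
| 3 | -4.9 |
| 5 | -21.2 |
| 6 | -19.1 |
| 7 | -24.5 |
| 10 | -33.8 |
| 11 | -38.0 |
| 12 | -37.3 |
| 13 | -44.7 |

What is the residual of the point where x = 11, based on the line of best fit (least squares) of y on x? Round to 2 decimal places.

n = 8, Σx = 67, Σy = -223.5, Σxy = -2191.5, Σx² = 653
Sxx = Σx² − (Σx)²/n = 653 − 561.125 = 91.875
Sxy = Σxy − (Σx)(Σy)/n = -2191.5 − (-1871.8125) = -319.6875
b = Sxy/Sxx = -319.6875/91.875 = -3.479592
a = ȳ − b·x̄ = -27.9375 − (-3.479592)·8.375 = 1.204082
ŷ(11) = 1.204082 + (-3.479592)·11 = -37.071429
residual = y − ŷ = -38.0 − (-37.071429) = -0.928571

-0.93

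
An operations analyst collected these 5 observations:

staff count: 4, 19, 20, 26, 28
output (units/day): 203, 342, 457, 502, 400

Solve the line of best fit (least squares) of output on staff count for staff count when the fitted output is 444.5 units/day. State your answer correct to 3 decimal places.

25.411

n = 5, Σx = 97, Σy = 1904, Σxy = 40702, Σx² = 2237
Sxx = Σx² − (Σx)²/n = 2237 − 1881.8 = 355.2
Sxy = Σxy − (Σx)(Σy)/n = 40702 − 36937.6 = 3764.4
b = Sxy/Sxx = 3764.4/355.2 = 10.597973
a = ȳ − b·x̄ = 380.8 − 10.597973·19.4 = 175.199324
Set a + b·x = 444.5: x = (444.5 − 175.199324) / 10.597973 = 25.410583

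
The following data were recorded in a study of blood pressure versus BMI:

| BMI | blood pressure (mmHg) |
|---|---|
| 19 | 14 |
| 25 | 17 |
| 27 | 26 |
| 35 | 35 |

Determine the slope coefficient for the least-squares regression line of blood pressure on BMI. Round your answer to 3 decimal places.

n = 4, Σx = 106, Σy = 92, Σxy = 2618, Σx² = 2940
Sxx = Σx² − (Σx)²/n = 2940 − 2809 = 131
Sxy = Σxy − (Σx)(Σy)/n = 2618 − 2438 = 180
b = Sxy/Sxx = 180/131 = 1.374046

1.374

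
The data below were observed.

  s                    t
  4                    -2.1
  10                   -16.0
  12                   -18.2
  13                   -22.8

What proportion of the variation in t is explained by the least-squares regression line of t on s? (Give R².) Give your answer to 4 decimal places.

0.9851

n = 4, Σx = 39, Σy = -59.1, Σxy = -683.2, Σx² = 429, Σy² = 1111.49
Sxx = Σx² − (Σx)²/n = 429 − 380.25 = 48.75
Sxy = Σxy − (Σx)(Σy)/n = -683.2 − (-576.225) = -106.975
Syy = Σy² − (Σy)²/n = 1111.49 − 873.2025 = 238.2875
R² = Sxy²/(Sxx·Syy) = (-106.975)²/(48.75·238.2875) = 0.985119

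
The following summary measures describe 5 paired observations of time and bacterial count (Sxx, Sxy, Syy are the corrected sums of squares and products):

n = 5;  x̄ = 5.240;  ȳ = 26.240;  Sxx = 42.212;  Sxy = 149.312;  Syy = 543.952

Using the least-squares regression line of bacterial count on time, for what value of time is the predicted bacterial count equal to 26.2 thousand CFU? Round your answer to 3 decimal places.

b = Sxy/Sxx = 149.312/42.212 = 3.537193
a = ȳ − b·x̄ = 26.24 − 3.537193·5.24 = 7.705108
Set a + b·x = 26.2: x = (26.2 − 7.705108) / 3.537193 = 5.228692

5.229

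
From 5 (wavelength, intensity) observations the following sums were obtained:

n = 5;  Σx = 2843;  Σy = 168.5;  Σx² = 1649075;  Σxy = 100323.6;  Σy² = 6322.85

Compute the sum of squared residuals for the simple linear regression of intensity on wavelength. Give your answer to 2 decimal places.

Sxx = Σx² − (Σx)²/n = 1649075 − 1616529.8 = 32545.2
Sxy = Σxy − (Σx)(Σy)/n = 100323.6 − 95809.1 = 4514.5
Syy = Σy² − (Σy)²/n = 6322.85 − 5678.45 = 644.4
b = Sxy/Sxx = 4514.5/32545.2 = 0.138715
SSE = Syy − b·Sxy = 644.4 − 0.138715·4514.5 = 18.172161

18.17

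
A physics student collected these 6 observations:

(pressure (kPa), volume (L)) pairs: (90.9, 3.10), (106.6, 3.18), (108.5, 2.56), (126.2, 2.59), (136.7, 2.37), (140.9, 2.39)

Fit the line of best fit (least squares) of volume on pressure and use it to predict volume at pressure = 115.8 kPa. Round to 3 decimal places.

2.737

n = 6, Σx = 709.8, Σy = 16.19, Σxy = 1886.126, Σx² = 85864.76
Sxx = Σx² − (Σx)²/n = 85864.76 − 83969.34 = 1895.42
Sxy = Σxy − (Σx)(Σy)/n = 1886.126 − 1915.277 = -29.151
b = Sxy/Sxx = -29.151/1895.42 = -0.015380
a = ȳ − b·x̄ = 2.698333 − (-0.015380)·118.3 = 4.517752
ŷ(115.8) = a + b·115.8 = 4.517752 + (-0.015380)·115.8 = 2.736783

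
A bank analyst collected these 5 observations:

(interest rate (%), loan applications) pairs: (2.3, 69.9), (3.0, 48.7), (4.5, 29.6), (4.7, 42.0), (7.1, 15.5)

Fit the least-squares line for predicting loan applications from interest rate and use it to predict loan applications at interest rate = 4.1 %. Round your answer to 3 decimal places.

n = 5, Σx = 21.6, Σy = 205.7, Σxy = 747.52, Σx² = 107.04
Sxx = Σx² − (Σx)²/n = 107.04 − 93.312 = 13.728
Sxy = Σxy − (Σx)(Σy)/n = 747.52 − 888.624 = -141.104
b = Sxy/Sxx = -141.104/13.728 = -10.278555
a = ȳ − b·x̄ = 41.14 − (-10.278555)·4.32 = 85.543357
ŷ(4.1) = a + b·4.1 = 85.543357 + (-10.278555)·4.1 = 43.401282

43.401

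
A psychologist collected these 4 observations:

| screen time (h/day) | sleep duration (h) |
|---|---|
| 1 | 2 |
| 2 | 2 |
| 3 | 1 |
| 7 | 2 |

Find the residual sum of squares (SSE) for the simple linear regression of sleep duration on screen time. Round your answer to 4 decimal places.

n = 4, Σx = 13, Σy = 7, Σxy = 23, Σx² = 63, Σy² = 13
Sxx = Σx² − (Σx)²/n = 63 − 42.25 = 20.75
Sxy = Σxy − (Σx)(Σy)/n = 23 − 22.75 = 0.25
Syy = Σy² − (Σy)²/n = 13 − 12.25 = 0.75
b = Sxy/Sxx = 0.25/20.75 = 0.012048
SSE = Syy − b·Sxy = 0.75 − 0.012048·0.25 = 0.746988

0.7470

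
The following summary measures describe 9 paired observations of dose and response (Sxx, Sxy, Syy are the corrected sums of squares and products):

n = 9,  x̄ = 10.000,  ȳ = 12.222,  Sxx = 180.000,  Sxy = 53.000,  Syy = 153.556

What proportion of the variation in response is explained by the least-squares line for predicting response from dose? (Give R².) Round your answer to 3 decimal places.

0.102

R² = Sxy²/(Sxx·Syy) = (53)²/(180·153.556) = 0.101628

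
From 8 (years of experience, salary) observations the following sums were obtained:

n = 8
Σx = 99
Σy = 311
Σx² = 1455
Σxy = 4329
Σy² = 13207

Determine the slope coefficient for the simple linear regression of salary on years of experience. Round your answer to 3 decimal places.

2.090

Sxx = Σx² − (Σx)²/n = 1455 − 1225.125 = 229.875
Sxy = Σxy − (Σx)(Σy)/n = 4329 − 3848.625 = 480.375
b = Sxy/Sxx = 480.375/229.875 = 2.089723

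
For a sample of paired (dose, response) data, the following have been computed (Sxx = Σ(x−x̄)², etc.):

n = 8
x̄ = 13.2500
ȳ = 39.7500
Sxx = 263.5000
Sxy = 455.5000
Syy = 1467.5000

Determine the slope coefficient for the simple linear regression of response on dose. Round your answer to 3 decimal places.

1.729

b = Sxy/Sxx = 455.5/263.5 = 1.728653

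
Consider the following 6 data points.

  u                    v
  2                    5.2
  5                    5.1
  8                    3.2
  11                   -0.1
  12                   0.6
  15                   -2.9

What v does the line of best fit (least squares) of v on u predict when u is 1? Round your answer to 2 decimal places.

n = 6, Σx = 53, Σy = 11.1, Σxy = 24.1, Σx² = 583
Sxx = Σx² − (Σx)²/n = 583 − 468.166667 = 114.833333
Sxy = Σxy − (Σx)(Σy)/n = 24.1 − 98.05 = -73.95
b = Sxy/Sxx = -73.95/114.833333 = -0.643977
a = ȳ − b·x̄ = 1.85 − (-0.643977)·8.833333 = 7.538462
ŷ(1) = a + b·1 = 7.538462 + (-0.643977)·1 = 6.894485

6.89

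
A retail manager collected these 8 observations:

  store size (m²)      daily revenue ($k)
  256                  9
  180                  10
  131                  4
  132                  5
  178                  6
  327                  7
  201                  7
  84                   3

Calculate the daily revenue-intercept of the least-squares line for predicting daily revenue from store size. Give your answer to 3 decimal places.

2.731

n = 8, Σx = 1489, Σy = 51, Σxy = 10304, Σx² = 318591
Sxx = Σx² − (Σx)²/n = 318591 − 277140.125 = 41450.875
Sxy = Σxy − (Σx)(Σy)/n = 10304 − 9492.375 = 811.625
b = Sxy/Sxx = 811.625/41450.875 = 0.019580
a = ȳ − b·x̄ = 6.375 − 0.019580·186.125 = 2.730597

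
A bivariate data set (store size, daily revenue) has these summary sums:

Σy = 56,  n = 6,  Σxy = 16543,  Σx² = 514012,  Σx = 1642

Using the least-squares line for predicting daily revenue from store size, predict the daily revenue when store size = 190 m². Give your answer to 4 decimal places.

Sxx = Σx² − (Σx)²/n = 514012 − 449360.666667 = 64651.333333
Sxy = Σxy − (Σx)(Σy)/n = 16543 − 15325.333333 = 1217.666667
b = Sxy/Sxx = 1217.666667/64651.333333 = 0.018834
a = ȳ − b·x̄ = 9.333333 − 0.018834·273.666667 = 4.178996
ŷ(190) = a + b·190 = 4.178996 + 0.018834·190 = 7.757525

7.7575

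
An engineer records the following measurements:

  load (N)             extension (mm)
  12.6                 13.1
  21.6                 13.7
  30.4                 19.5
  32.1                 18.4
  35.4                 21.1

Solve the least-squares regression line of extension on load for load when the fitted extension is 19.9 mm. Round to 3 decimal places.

33.967

n = 5, Σx = 132.1, Σy = 85.8, Σxy = 2391.36, Σx² = 3833.05
Sxx = Σx² − (Σx)²/n = 3833.05 − 3490.082 = 342.968
Sxy = Σxy − (Σx)(Σy)/n = 2391.36 − 2266.836 = 124.524
b = Sxy/Sxx = 124.524/342.968 = 0.363078
a = ȳ − b·x̄ = 17.16 − 0.363078·26.42 = 7.567490
Set a + b·x = 19.9: x = (19.9 − 7.567490) / 0.363078 = 33.966596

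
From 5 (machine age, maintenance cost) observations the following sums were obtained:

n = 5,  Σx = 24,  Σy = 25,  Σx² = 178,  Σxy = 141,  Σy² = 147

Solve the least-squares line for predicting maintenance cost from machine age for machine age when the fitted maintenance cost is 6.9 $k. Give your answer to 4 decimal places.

Sxx = Σx² − (Σx)²/n = 178 − 115.2 = 62.8
Sxy = Σxy − (Σx)(Σy)/n = 141 − 120 = 21
b = Sxy/Sxx = 21/62.8 = 0.334395
a = ȳ − b·x̄ = 5 − 0.334395·4.8 = 3.394904
Set a + b·x = 6.9: x = (6.9 − 3.394904) / 0.334395 = 10.481905

10.4819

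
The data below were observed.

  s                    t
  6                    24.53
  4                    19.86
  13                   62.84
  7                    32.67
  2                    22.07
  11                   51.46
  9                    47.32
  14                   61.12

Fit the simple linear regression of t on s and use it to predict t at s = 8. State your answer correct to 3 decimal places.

n = 8, Σx = 66, Σy = 321.87, Σxy = 3163.99, Σx² = 672
Sxx = Σx² − (Σx)²/n = 672 − 544.5 = 127.5
Sxy = Σxy − (Σx)(Σy)/n = 3163.99 − 2655.4275 = 508.5625
b = Sxy/Sxx = 508.5625/127.5 = 3.988725
a = ȳ − b·x̄ = 40.23375 − 3.988725·8.25 = 7.326765
ŷ(8) = a + b·8 = 7.326765 + 3.988725·8 = 39.236569

39.237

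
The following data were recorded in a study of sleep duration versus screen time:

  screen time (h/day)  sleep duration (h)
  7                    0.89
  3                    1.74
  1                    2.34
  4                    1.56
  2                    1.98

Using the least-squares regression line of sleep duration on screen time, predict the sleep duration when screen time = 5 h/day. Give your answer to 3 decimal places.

n = 5, Σx = 17, Σy = 8.51, Σxy = 23.99, Σx² = 79
Sxx = Σx² − (Σx)²/n = 79 − 57.8 = 21.2
Sxy = Σxy − (Σx)(Σy)/n = 23.99 − 28.934 = -4.944
b = Sxy/Sxx = -4.944/21.2 = -0.233208
a = ȳ − b·x̄ = 1.702 − (-0.233208)·3.4 = 2.494906
ŷ(5) = a + b·5 = 2.494906 + (-0.233208)·5 = 1.328868

1.329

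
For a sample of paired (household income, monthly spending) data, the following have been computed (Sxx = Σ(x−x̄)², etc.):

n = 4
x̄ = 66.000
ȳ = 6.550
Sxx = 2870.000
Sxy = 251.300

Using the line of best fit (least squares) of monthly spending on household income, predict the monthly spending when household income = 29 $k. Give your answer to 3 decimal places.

b = Sxy/Sxx = 251.3/2870 = 0.087561
a = ȳ − b·x̄ = 6.55 − 0.087561·66 = 0.770976
ŷ(29) = a + b·29 = 0.770976 + 0.087561·29 = 3.310244

3.310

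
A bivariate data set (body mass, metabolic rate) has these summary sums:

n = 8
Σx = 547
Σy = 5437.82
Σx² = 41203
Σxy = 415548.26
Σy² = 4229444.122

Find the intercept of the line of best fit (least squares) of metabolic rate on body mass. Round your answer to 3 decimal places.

-106.868

Sxx = Σx² − (Σx)²/n = 41203 − 37401.125 = 3801.875
Sxy = Σxy − (Σx)(Σy)/n = 415548.26 − 371810.9425 = 43737.3175
b = Sxy/Sxx = 43737.3175/3801.875 = 11.504144
a = ȳ − b·x̄ = 679.7275 − 11.504144·68.375 = -106.868347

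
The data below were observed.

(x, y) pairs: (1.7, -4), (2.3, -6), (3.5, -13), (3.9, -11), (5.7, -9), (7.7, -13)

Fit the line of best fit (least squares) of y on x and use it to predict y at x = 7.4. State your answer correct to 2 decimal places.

-13.13

n = 6, Σx = 24.8, Σy = -56, Σxy = -260.4, Σx² = 127.42
Sxx = Σx² − (Σx)²/n = 127.42 − 102.506667 = 24.913333
Sxy = Σxy − (Σx)(Σy)/n = -260.4 − (-231.466667) = -28.933333
b = Sxy/Sxx = -28.933333/24.913333 = -1.161359
a = ȳ − b·x̄ = -9.333333 − (-1.161359)·4.133333 = -4.533048
ŷ(7.4) = a + b·7.4 = -4.533048 + (-1.161359)·7.4 = -13.127107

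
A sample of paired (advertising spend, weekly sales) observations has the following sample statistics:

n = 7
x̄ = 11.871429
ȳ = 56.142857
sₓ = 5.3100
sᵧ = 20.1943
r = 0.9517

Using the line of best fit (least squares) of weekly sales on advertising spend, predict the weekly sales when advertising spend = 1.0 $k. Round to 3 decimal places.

b = r · sᵧ/sₓ = 0.9517 · 20.1943/5.31 = 3.619381
a = ȳ − b·x̄ = 56.142857 − 3.619381·11.871429 = 13.175628
ŷ(1.0) = a + b·1.0 = 13.175628 + 3.619381·1 = 16.795009

16.795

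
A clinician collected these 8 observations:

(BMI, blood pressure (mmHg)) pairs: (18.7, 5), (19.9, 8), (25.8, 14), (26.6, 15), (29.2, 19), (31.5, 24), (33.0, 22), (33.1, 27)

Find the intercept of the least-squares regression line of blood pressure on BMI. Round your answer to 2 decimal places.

n = 8, Σx = 217.8, Σy = 134, Σxy = 3943.4, Σx² = 6148.4
Sxx = Σx² − (Σx)²/n = 6148.4 − 5929.605 = 218.795
Sxy = Σxy − (Σx)(Σy)/n = 3943.4 − 3648.15 = 295.25
b = Sxy/Sxx = 295.25/218.795 = 1.349437
a = ȳ − b·x̄ = 16.75 − 1.349437·27.225 = -19.988414

-19.99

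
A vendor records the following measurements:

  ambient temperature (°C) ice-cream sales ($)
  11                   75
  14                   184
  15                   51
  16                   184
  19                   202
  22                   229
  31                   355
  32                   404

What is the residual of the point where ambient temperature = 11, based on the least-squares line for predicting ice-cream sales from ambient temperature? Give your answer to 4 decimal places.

n = 8, Σx = 160, Σy = 1684, Σxy = 39919, Σx² = 3628
Sxx = Σx² − (Σx)²/n = 3628 − 3200 = 428
Sxy = Σxy − (Σx)(Σy)/n = 39919 − 33680 = 6239
b = Sxy/Sxx = 6239/428 = 14.577103
a = ȳ − b·x̄ = 210.5 − 14.577103·20 = -81.042056
ŷ(11) = -81.042056 + 14.577103·11 = 79.306075
residual = y − ŷ = 75 − 79.306075 = -4.306075

-4.3061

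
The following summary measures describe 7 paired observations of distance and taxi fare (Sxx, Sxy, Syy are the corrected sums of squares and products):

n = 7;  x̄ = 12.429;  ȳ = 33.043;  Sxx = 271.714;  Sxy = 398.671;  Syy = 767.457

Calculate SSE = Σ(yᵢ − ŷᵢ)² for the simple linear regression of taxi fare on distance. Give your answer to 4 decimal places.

182.5090

b = Sxy/Sxx = 398.671/271.714 = 1.467245
SSE = Syy − b·Sxy = 767.457 − 1.467245·398.671 = 182.508980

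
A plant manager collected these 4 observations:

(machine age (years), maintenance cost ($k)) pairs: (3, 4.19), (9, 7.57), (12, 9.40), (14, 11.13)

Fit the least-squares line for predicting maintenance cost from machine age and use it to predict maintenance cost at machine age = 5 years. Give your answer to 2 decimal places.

5.30

n = 4, Σx = 38, Σy = 32.29, Σxy = 349.32, Σx² = 430
Sxx = Σx² − (Σx)²/n = 430 − 361 = 69
Sxy = Σxy − (Σx)(Σy)/n = 349.32 − 306.755 = 42.565
b = Sxy/Sxx = 42.565/69 = 0.616884
a = ȳ − b·x̄ = 8.0725 − 0.616884·9.5 = 2.212101
ŷ(5) = a + b·5 = 2.212101 + 0.616884·5 = 5.296522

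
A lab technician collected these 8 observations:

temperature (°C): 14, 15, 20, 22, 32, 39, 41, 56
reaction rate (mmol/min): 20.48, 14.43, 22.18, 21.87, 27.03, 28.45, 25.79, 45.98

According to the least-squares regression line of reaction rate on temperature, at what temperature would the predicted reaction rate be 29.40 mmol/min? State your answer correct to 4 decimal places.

36.2045

n = 8, Σx = 239, Σy = 206.21, Σxy = 7034.69, Σx² = 8667
Sxx = Σx² − (Σx)²/n = 8667 − 7140.125 = 1526.875
Sxy = Σxy − (Σx)(Σy)/n = 7034.69 − 6160.52375 = 874.16625
b = Sxy/Sxx = 874.16625/1526.875 = 0.572520
a = ȳ − b·x̄ = 25.77625 − 0.572520·29.875 = 8.672219
Set a + b·x = 29.40: x = (29.40 − 8.672219) / 0.572520 = 36.204475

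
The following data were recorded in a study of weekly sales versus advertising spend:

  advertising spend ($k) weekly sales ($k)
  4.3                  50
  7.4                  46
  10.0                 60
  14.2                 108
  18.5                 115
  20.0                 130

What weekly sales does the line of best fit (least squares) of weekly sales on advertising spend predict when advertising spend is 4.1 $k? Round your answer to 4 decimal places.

n = 6, Σx = 74.4, Σy = 509, Σxy = 7416.5, Σx² = 1117.14
Sxx = Σx² − (Σx)²/n = 1117.14 − 922.56 = 194.58
Sxy = Σxy − (Σx)(Σy)/n = 7416.5 − 6311.6 = 1104.9
b = Sxy/Sxx = 1104.9/194.58 = 5.678384
a = ȳ − b·x̄ = 84.833333 − 5.678384·12.4 = 14.421369
ŷ(4.1) = a + b·4.1 = 14.421369 + 5.678384·4.1 = 37.702744

37.7027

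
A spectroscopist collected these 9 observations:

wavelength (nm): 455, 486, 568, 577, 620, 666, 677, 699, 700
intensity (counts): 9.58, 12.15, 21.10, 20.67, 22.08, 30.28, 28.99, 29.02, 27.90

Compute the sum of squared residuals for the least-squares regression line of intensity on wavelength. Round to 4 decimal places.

21.3652

n = 9, Σx = 5448, Σy = 201.77, Σxy = 127472.48, Σx² = 3363660, Σy² = 4977.2531
Sxx = Σx² − (Σx)²/n = 3363660 − 3297856 = 65804
Sxy = Σxy − (Σx)(Σy)/n = 127472.48 − 122138.106667 = 5334.373333
Syy = Σy² − (Σy)²/n = 4977.2531 − 4523.459211 = 453.793889
b = Sxy/Sxx = 5334.373333/65804 = 0.081065
SSE = Syy − b·Sxy = 453.793889 − 0.081065·5334.373333 = 21.365178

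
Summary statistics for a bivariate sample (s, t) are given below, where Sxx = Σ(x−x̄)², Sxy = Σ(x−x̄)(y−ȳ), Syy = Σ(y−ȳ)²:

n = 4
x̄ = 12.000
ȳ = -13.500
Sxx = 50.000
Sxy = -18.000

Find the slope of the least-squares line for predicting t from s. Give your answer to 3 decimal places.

-0.360

b = Sxy/Sxx = -18/50 = -0.36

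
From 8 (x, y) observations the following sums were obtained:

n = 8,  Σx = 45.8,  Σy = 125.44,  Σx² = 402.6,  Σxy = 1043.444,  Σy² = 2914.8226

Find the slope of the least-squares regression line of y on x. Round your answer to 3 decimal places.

2.317

Sxx = Σx² − (Σx)²/n = 402.6 − 262.205 = 140.395
Sxy = Σxy − (Σx)(Σy)/n = 1043.444 − 718.144 = 325.3
b = Sxy/Sxx = 325.3/140.395 = 2.317034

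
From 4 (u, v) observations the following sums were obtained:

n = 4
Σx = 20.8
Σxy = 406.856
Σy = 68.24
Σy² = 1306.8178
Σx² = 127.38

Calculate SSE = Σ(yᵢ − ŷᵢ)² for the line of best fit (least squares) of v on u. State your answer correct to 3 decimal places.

Sxx = Σx² − (Σx)²/n = 127.38 − 108.16 = 19.22
Sxy = Σxy − (Σx)(Σy)/n = 406.856 − 354.848 = 52.008
Syy = Σy² − (Σy)²/n = 1306.8178 − 1164.1744 = 142.6434
b = Sxy/Sxx = 52.008/19.22 = 2.705931
SSE = Syy − b·Sxy = 142.6434 − 2.705931·52.008 = 1.913324

1.913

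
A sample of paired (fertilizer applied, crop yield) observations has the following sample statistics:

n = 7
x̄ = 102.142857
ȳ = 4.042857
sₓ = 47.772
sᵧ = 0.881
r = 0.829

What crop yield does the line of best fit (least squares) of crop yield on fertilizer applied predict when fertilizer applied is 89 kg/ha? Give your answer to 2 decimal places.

b = r · sᵧ/sₓ = 0.829 · 0.881/47.772 = 0.015288
a = ȳ − b·x̄ = 4.042857 − 0.015288·102.142857 = 2.481274
ŷ(89) = a + b·89 = 2.481274 + 0.015288·89 = 3.841926

3.84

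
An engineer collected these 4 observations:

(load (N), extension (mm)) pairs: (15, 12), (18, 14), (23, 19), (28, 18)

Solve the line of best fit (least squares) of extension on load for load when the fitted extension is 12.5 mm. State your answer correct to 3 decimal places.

14.630

n = 4, Σx = 84, Σy = 63, Σxy = 1373, Σx² = 1862
Sxx = Σx² − (Σx)²/n = 1862 − 1764 = 98
Sxy = Σxy − (Σx)(Σy)/n = 1373 − 1323 = 50
b = Sxy/Sxx = 50/98 = 0.510204
a = ȳ − b·x̄ = 15.75 − 0.510204·21 = 5.035714
Set a + b·x = 12.5: x = (12.5 − 5.035714) / 0.510204 = 14.63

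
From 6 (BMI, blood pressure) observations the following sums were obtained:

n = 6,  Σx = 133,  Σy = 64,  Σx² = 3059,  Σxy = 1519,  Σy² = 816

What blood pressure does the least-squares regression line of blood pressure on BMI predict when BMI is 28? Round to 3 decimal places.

15.947

Sxx = Σx² − (Σx)²/n = 3059 − 2948.166667 = 110.833333
Sxy = Σxy − (Σx)(Σy)/n = 1519 − 1418.666667 = 100.333333
b = Sxy/Sxx = 100.333333/110.833333 = 0.905263
a = ȳ − b·x̄ = 10.666667 − 0.905263·22.166667 = -9.4
ŷ(28) = a + b·28 = -9.4 + 0.905263·28 = 15.947368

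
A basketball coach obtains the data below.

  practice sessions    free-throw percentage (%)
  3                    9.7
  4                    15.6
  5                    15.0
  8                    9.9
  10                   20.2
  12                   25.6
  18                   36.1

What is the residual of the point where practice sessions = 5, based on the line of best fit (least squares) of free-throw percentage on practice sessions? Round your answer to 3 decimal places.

1.930

n = 7, Σx = 60, Σy = 132.1, Σxy = 1404.7, Σx² = 682
Sxx = Σx² − (Σx)²/n = 682 − 514.285714 = 167.714286
Sxy = Σxy − (Σx)(Σy)/n = 1404.7 − 1132.285714 = 272.414286
b = Sxy/Sxx = 272.414286/167.714286 = 1.624276
a = ȳ − b·x̄ = 18.871429 − 1.624276·8.571429 = 4.949063
ŷ(5) = 4.949063 + 1.624276·5 = 13.070443
residual = y − ŷ = 15.0 − 13.070443 = 1.929557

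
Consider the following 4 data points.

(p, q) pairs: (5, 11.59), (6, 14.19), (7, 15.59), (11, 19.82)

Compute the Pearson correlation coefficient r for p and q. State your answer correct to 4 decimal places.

n = 4, Σx = 29, Σy = 61.19, Σxy = 470.24, Σx² = 231, Σy² = 971.5647
Sxx = Σx² − (Σx)²/n = 231 − 210.25 = 20.75
Sxy = Σxy − (Σx)(Σy)/n = 470.24 − 443.6275 = 26.6125
Syy = Σy² − (Σy)²/n = 971.5647 − 936.054025 = 35.510675
r = Sxy/√(Sxx·Syy) = 26.6125/√(736.846506) = 26.6125/27.144917 = 0.980386

0.9804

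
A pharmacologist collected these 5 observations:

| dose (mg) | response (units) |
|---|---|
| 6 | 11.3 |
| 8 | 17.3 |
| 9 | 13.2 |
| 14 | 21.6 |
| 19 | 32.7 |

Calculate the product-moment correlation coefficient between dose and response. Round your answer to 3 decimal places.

n = 5, Σx = 56, Σy = 96.1, Σxy = 1248.7, Σx² = 738, Σy² = 2137.07
Sxx = Σx² − (Σx)²/n = 738 − 627.2 = 110.8
Sxy = Σxy − (Σx)(Σy)/n = 1248.7 − 1076.32 = 172.38
Syy = Σy² − (Σy)²/n = 2137.07 − 1847.042 = 290.028
r = Sxy/√(Sxx·Syy) = 172.38/√(32135.1024) = 172.38/179.262663 = 0.961606

0.962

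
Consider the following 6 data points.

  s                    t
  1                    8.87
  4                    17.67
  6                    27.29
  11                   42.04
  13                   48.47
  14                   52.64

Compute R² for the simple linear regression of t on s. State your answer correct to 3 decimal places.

0.997

n = 6, Σx = 49, Σy = 196.98, Σxy = 2072.8, Σx² = 539, Σy² = 8023.322
Sxx = Σx² − (Σx)²/n = 539 − 400.166667 = 138.833333
Sxy = Σxy − (Σx)(Σy)/n = 2072.8 − 1608.67 = 464.13
Syy = Σy² − (Σy)²/n = 8023.322 − 6466.8534 = 1556.4686
R² = Sxy²/(Sxx·Syy) = (464.13)²/(138.833333·1556.4686) = 0.996885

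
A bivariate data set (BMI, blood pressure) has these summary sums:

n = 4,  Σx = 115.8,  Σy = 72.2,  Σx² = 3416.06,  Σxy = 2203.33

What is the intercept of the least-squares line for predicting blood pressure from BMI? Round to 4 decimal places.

Sxx = Σx² − (Σx)²/n = 3416.06 − 3352.41 = 63.65
Sxy = Σxy − (Σx)(Σy)/n = 2203.33 − 2090.19 = 113.14
b = Sxy/Sxx = 113.14/63.65 = 1.777533
a = ȳ − b·x̄ = 18.05 − 1.777533·28.95 = -33.409592

-33.4096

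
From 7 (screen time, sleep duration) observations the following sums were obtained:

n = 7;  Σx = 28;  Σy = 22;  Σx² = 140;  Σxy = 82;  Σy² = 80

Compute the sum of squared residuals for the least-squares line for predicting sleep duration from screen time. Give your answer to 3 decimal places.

Sxx = Σx² − (Σx)²/n = 140 − 112 = 28
Sxy = Σxy − (Σx)(Σy)/n = 82 − 88 = -6
Syy = Σy² − (Σy)²/n = 80 − 69.142857 = 10.857143
b = Sxy/Sxx = -6/28 = -0.214286
SSE = Syy − b·Sxy = 10.857143 − (-0.214286)·(-6) = 9.571429

9.571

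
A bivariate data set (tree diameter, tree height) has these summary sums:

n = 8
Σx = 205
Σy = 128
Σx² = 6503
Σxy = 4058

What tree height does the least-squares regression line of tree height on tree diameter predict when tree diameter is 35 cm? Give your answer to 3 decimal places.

Sxx = Σx² − (Σx)²/n = 6503 − 5253.125 = 1249.875
Sxy = Σxy − (Σx)(Σy)/n = 4058 − 3280 = 778
b = Sxy/Sxx = 778/1249.875 = 0.622462
a = ȳ − b·x̄ = 16 − 0.622462·25.625 = 0.049405
ŷ(35) = a + b·35 = 0.049405 + 0.622462·35 = 21.835584

21.836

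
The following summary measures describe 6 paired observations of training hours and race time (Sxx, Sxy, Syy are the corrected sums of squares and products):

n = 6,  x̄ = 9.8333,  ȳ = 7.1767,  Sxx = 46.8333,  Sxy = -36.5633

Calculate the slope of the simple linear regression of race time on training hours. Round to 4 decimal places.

b = Sxy/Sxx = -36.5633/46.8333 = -0.780712

-0.7807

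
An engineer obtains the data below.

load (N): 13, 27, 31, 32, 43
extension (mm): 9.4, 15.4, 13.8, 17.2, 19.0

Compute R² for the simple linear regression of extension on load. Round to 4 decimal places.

n = 5, Σx = 146, Σy = 74.8, Σxy = 2333.2, Σx² = 4732, Σy² = 1172.8
Sxx = Σx² − (Σx)²/n = 4732 − 4263.2 = 468.8
Sxy = Σxy − (Σx)(Σy)/n = 2333.2 − 2184.16 = 149.04
Syy = Σy² − (Σy)²/n = 1172.8 − 1119.008 = 53.792
R² = Sxy²/(Sxx·Syy) = (149.04)²/(468.8·53.792) = 0.880847

0.8808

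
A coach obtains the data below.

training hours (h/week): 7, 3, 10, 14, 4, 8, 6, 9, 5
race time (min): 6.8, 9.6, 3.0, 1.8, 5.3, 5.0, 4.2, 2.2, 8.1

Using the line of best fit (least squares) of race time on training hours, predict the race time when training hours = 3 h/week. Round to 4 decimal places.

n = 9, Σx = 66, Σy = 46, Σxy = 278.3, Σx² = 576
Sxx = Σx² − (Σx)²/n = 576 − 484 = 92
Sxy = Σxy − (Σx)(Σy)/n = 278.3 − 337.333333 = -59.033333
b = Sxy/Sxx = -59.033333/92 = -0.641667
a = ȳ − b·x̄ = 5.111111 − (-0.641667)·7.333333 = 9.816667
ŷ(3) = a + b·3 = 9.816667 + (-0.641667)·3 = 7.891667

7.8917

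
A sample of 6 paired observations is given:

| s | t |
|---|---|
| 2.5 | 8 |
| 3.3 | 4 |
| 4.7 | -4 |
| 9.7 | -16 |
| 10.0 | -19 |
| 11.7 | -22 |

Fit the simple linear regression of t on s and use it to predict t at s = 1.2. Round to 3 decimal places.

n = 6, Σx = 41.9, Σy = -49, Σxy = -588.2, Σx² = 370.21
Sxx = Σx² − (Σx)²/n = 370.21 − 292.601667 = 77.608333
Sxy = Σxy − (Σx)(Σy)/n = -588.2 − (-342.183333) = -246.016667
b = Sxy/Sxx = -246.016667/77.608333 = -3.169977
a = ȳ − b·x̄ = -8.166667 − (-3.169977)·6.983333 = 13.970343
ŷ(1.2) = a + b·1.2 = 13.970343 + (-3.169977)·1.2 = 10.166370

10.166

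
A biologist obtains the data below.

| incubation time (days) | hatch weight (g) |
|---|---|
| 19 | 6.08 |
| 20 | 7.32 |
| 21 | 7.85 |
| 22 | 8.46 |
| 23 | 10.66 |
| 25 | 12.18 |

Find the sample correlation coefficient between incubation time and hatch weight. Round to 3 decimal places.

n = 6, Σx = 130, Σy = 52.55, Σxy = 1162.57, Σx² = 2840, Σy² = 485.7309
Sxx = Σx² − (Σx)²/n = 2840 − 2816.666667 = 23.333333
Sxy = Σxy − (Σx)(Σy)/n = 1162.57 − 1138.583333 = 23.986667
Syy = Σy² − (Σy)²/n = 485.7309 − 460.250417 = 25.480483
r = Sxy/√(Sxx·Syy) = 23.986667/√(594.544611) = 23.986667/24.383285 = 0.983734

0.984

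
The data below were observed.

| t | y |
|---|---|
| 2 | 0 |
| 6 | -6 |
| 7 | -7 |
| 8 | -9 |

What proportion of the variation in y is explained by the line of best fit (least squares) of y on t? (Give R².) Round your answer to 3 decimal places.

n = 4, Σx = 23, Σy = -22, Σxy = -157, Σx² = 153, Σy² = 166
Sxx = Σx² − (Σx)²/n = 153 − 132.25 = 20.75
Sxy = Σxy − (Σx)(Σy)/n = -157 − (-126.5) = -30.5
Syy = Σy² − (Σy)²/n = 166 − 121 = 45
R² = Sxy²/(Sxx·Syy) = (-30.5)²/(20.75·45) = 0.996252

0.996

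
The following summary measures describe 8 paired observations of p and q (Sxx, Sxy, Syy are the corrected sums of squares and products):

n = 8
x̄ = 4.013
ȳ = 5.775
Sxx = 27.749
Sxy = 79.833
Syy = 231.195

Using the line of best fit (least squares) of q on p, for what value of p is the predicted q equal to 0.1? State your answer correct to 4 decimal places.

2.0404

b = Sxy/Sxx = 79.833/27.749 = 2.876969
a = ȳ − b·x̄ = 5.775 − 2.876969·4.013 = -5.770275
Set a + b·x = 0.1: x = (0.1 − (-5.770275)) / 2.876969 = 2.040438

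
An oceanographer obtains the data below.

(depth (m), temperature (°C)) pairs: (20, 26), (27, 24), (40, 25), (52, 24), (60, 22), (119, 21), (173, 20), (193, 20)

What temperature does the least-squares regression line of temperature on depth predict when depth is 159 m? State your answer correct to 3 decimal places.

20.431

n = 8, Σx = 684, Σy = 182, Σxy = 14555, Σx² = 90372
Sxx = Σx² − (Σx)²/n = 90372 − 58482 = 31890
Sxy = Σxy − (Σx)(Σy)/n = 14555 − 15561 = -1006
b = Sxy/Sxx = -1006/31890 = -0.031546
a = ȳ − b·x̄ = 22.75 − (-0.031546)·85.5 = 25.447178
ŷ(159) = a + b·159 = 25.447178 + (-0.031546)·159 = 20.431373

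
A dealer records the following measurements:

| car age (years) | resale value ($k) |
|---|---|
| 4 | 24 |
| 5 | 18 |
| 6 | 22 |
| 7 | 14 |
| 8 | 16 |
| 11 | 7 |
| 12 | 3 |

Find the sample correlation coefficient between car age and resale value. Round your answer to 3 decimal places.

-0.953

n = 7, Σx = 53, Σy = 104, Σxy = 657, Σx² = 455, Σy² = 1894
Sxx = Σx² − (Σx)²/n = 455 − 401.285714 = 53.714286
Sxy = Σxy − (Σx)(Σy)/n = 657 − 787.428571 = -130.428571
Syy = Σy² − (Σy)²/n = 1894 − 1545.142857 = 348.857143
r = Sxy/√(Sxx·Syy) = -130.428571/√(18738.612245) = -130.428571/136.889051 = -0.952805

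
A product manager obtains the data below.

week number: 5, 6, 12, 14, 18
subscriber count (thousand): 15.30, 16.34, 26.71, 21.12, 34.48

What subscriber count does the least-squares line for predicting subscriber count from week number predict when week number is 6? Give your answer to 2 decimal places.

n = 5, Σx = 55, Σy = 113.95, Σxy = 1411.38, Σx² = 725
Sxx = Σx² − (Σx)²/n = 725 − 605 = 120
Sxy = Σxy − (Σx)(Σy)/n = 1411.38 − 1253.45 = 157.93
b = Sxy/Sxx = 157.93/120 = 1.316083
a = ȳ − b·x̄ = 22.79 − 1.316083·11 = 8.313083
ŷ(6) = a + b·6 = 8.313083 + 1.316083·6 = 16.209583

16.21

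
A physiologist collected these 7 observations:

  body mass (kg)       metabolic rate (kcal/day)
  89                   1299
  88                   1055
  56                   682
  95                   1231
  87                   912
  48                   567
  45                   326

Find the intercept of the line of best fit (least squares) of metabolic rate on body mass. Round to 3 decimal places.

-254.120

n = 7, Σx = 508, Σy = 6072, Σxy = 484818, Σx² = 39724
Sxx = Σx² − (Σx)²/n = 39724 − 36866.285714 = 2857.714286
Sxy = Σxy − (Σx)(Σy)/n = 484818 − 440653.714286 = 44164.285714
b = Sxy/Sxx = 44164.285714/2857.714286 = 15.454409
a = ȳ − b·x̄ = 867.428571 − 15.454409·72.571429 = -254.119976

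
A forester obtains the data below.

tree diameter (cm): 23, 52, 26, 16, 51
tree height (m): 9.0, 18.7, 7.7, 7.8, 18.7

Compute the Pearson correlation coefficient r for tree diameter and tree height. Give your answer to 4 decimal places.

0.9752

n = 5, Σx = 168, Σy = 61.9, Σxy = 2458.1, Σx² = 6766, Σy² = 900.51
Sxx = Σx² − (Σx)²/n = 6766 − 5644.8 = 1121.2
Sxy = Σxy − (Σx)(Σy)/n = 2458.1 − 2079.84 = 378.26
Syy = Σy² − (Σy)²/n = 900.51 − 766.322 = 134.188
r = Sxy/√(Sxx·Syy) = 378.26/√(150451.5856) = 378.26/387.880891 = 0.975196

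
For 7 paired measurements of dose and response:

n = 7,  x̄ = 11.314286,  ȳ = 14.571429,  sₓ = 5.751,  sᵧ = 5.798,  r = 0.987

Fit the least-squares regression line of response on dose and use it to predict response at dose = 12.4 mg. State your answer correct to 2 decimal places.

b = r · sᵧ/sₓ = 0.987 · 5.798/5.751 = 0.995066
a = ȳ − b·x̄ = 14.571429 − 0.995066·11.314286 = 3.312965
ŷ(12.4) = a + b·12.4 = 3.312965 + 0.995066·12.4 = 15.651786

15.65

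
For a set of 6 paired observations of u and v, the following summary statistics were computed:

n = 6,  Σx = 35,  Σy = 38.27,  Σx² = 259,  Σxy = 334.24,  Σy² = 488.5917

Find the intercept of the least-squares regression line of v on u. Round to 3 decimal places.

-5.430

Sxx = Σx² − (Σx)²/n = 259 − 204.166667 = 54.833333
Sxy = Σxy − (Σx)(Σy)/n = 334.24 − 223.241667 = 110.998333
b = Sxy/Sxx = 110.998333/54.833333 = 2.024286
a = ȳ − b·x̄ = 6.378333 − 2.024286·5.833333 = -5.43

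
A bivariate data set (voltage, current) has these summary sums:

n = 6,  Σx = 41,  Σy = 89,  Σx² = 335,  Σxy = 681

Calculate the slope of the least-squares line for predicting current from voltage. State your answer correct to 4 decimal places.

Sxx = Σx² − (Σx)²/n = 335 − 280.166667 = 54.833333
Sxy = Σxy − (Σx)(Σy)/n = 681 − 608.166667 = 72.833333
b = Sxy/Sxx = 72.833333/54.833333 = 1.328267

1.3283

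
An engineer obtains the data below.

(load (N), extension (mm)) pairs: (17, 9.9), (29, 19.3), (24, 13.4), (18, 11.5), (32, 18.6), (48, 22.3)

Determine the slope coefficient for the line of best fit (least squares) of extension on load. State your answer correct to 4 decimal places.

0.4009

n = 6, Σx = 168, Σy = 95, Σxy = 2922.2, Σx² = 5358
Sxx = Σx² − (Σx)²/n = 5358 − 4704 = 654
Sxy = Σxy − (Σx)(Σy)/n = 2922.2 − 2660 = 262.2
b = Sxy/Sxx = 262.2/654 = 0.400917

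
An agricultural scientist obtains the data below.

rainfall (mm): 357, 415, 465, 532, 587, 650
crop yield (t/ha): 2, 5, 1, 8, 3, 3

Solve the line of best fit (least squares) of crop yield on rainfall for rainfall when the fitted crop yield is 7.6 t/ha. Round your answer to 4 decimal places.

n = 6, Σx = 3006, Σy = 22, Σxy = 11221, Σx² = 1565992
Sxx = Σx² − (Σx)²/n = 1565992 − 1506006 = 59986
Sxy = Σxy − (Σx)(Σy)/n = 11221 − 11022 = 199
b = Sxy/Sxx = 199/59986 = 0.003317
a = ȳ − b·x̄ = 3.666667 − 0.003317·501 = 2.004629
Set a + b·x = 7.6: x = (7.6 − 2.004629) / 0.003317 = 1686.652931

1686.6529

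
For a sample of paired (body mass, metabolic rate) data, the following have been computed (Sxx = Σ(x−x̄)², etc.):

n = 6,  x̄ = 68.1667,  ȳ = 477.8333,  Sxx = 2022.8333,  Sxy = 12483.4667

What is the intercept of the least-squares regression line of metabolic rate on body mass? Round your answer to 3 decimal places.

57.158

b = Sxy/Sxx = 12483.4667/2022.8333 = 6.171278
a = ȳ − b·x̄ = 477.8333 − 6.171278·68.1667 = 57.157642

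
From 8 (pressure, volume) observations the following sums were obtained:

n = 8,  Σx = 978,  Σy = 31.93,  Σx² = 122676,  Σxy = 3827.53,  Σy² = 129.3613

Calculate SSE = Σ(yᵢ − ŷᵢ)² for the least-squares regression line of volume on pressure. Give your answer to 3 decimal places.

0.071

Sxx = Σx² − (Σx)²/n = 122676 − 119560.5 = 3115.5
Sxy = Σxy − (Σx)(Σy)/n = 3827.53 − 3903.4425 = -75.9125
Syy = Σy² − (Σy)²/n = 129.3613 − 127.440613 = 1.920688
b = Sxy/Sxx = -75.9125/3115.5 = -0.024366
SSE = Syy − b·Sxy = 1.920688 − (-0.024366)·(-75.9125) = 0.070998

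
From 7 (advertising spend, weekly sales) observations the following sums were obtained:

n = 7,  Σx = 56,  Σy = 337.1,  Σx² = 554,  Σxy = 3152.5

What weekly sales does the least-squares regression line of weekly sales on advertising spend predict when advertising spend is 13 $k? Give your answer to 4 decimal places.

69.6524

Sxx = Σx² − (Σx)²/n = 554 − 448 = 106
Sxy = Σxy − (Σx)(Σy)/n = 3152.5 − 2696.8 = 455.7
b = Sxy/Sxx = 455.7/106 = 4.299057
a = ȳ − b·x̄ = 48.157143 − 4.299057·8 = 13.764690
ŷ(13) = a + b·13 = 13.764690 + 4.299057·13 = 69.652426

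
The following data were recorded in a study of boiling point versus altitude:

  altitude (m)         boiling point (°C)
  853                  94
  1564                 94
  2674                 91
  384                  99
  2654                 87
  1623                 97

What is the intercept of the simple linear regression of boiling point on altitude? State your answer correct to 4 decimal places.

99.9276

n = 6, Σx = 9752, Σy = 562, Σxy = 896877, Σx² = 20149282
Sxx = Σx² − (Σx)²/n = 20149282 − 15850250.666667 = 4299031.333333
Sxy = Σxy − (Σx)(Σy)/n = 896877 − 913437.333333 = -16560.333333
b = Sxy/Sxx = -16560.333333/4299031.333333 = -0.003852
a = ȳ − b·x̄ = 93.666667 − (-0.003852)·1625.333333 = 99.927626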